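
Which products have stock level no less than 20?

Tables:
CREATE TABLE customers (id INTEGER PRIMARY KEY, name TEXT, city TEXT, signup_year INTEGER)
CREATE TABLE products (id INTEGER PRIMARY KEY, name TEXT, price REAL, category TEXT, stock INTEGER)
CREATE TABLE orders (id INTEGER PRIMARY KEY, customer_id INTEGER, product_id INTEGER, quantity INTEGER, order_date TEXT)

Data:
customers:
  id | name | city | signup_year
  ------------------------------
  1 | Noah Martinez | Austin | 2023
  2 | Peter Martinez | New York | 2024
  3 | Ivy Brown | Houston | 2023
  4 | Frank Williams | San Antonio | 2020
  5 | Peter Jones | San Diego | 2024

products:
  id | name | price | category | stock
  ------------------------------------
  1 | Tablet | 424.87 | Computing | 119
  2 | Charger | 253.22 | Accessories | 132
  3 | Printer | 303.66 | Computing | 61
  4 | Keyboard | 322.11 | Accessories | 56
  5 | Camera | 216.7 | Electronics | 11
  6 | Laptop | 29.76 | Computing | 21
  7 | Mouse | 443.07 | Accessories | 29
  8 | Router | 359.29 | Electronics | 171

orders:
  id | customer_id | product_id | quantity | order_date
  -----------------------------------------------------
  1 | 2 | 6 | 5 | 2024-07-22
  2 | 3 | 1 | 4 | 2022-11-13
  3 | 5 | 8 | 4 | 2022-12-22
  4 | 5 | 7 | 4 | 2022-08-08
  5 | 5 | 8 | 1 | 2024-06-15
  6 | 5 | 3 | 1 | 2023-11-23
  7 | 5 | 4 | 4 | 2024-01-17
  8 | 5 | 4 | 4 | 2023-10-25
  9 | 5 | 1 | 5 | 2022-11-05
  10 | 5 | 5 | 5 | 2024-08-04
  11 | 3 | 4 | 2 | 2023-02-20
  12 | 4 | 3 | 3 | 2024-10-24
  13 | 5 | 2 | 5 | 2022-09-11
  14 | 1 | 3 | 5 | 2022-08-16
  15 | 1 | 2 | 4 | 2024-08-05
SELECT name, stock FROM products WHERE stock >= 20

Execution result:
name | stock
Tablet | 119
Charger | 132
Printer | 61
Keyboard | 56
Laptop | 21
Mouse | 29
Router | 171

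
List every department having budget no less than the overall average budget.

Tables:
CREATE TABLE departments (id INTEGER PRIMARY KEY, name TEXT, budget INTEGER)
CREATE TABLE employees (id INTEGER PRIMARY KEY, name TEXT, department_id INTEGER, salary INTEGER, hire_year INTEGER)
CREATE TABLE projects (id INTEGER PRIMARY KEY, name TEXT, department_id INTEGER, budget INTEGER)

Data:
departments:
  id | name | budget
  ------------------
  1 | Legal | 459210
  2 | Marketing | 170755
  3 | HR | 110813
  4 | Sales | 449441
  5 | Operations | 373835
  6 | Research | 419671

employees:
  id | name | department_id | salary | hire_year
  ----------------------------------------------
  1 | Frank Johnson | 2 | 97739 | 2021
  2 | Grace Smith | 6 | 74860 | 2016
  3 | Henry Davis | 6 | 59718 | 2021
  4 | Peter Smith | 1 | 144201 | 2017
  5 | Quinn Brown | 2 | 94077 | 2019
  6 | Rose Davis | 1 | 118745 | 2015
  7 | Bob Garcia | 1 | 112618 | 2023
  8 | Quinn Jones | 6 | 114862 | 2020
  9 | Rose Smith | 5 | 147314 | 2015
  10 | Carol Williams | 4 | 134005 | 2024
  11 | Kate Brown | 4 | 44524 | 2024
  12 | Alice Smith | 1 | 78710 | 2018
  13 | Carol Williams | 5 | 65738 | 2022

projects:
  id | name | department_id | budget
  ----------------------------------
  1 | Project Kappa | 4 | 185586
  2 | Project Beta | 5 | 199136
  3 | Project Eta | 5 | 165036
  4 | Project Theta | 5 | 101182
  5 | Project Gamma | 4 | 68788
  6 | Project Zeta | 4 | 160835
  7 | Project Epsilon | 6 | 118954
SELECT name, budget FROM departments WHERE budget >= (SELECT AVG(budget) FROM departments)

Execution result:
name | budget
Legal | 459210
Sales | 449441
Operations | 373835
Research | 419671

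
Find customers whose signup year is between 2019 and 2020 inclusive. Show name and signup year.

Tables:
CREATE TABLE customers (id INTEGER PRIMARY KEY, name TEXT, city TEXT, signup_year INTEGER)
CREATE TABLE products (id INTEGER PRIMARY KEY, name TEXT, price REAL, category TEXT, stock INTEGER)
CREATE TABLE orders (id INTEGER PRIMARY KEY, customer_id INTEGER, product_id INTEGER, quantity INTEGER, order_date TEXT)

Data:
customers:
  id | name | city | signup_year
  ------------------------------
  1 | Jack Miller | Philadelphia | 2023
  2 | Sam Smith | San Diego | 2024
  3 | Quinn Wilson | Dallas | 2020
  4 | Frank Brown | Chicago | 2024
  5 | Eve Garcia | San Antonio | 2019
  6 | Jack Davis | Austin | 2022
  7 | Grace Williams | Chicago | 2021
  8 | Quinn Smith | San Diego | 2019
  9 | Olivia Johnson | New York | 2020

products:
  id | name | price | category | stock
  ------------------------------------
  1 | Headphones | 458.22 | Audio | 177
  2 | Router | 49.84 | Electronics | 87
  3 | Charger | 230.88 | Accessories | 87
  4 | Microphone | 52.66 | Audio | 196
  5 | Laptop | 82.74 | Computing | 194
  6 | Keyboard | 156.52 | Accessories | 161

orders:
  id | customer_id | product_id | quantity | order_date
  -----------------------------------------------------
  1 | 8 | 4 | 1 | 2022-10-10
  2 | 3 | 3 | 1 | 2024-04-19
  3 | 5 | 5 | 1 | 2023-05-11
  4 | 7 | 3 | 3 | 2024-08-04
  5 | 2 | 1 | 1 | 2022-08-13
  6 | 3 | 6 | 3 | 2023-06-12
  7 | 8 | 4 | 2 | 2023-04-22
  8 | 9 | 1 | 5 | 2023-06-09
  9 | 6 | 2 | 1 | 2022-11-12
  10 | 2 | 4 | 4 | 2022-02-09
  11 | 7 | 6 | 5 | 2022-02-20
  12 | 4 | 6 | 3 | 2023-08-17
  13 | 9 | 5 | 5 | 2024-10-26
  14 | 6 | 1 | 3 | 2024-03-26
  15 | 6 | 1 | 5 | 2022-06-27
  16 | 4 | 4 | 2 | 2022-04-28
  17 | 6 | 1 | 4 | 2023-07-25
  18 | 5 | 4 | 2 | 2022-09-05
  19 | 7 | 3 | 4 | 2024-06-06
SELECT name, signup_year FROM customers WHERE signup_year BETWEEN 2019 AND 2020

Execution result:
name | signup_year
Quinn Wilson | 2020
Eve Garcia | 2019
Quinn Smith | 2019
Olivia Johnson | 2020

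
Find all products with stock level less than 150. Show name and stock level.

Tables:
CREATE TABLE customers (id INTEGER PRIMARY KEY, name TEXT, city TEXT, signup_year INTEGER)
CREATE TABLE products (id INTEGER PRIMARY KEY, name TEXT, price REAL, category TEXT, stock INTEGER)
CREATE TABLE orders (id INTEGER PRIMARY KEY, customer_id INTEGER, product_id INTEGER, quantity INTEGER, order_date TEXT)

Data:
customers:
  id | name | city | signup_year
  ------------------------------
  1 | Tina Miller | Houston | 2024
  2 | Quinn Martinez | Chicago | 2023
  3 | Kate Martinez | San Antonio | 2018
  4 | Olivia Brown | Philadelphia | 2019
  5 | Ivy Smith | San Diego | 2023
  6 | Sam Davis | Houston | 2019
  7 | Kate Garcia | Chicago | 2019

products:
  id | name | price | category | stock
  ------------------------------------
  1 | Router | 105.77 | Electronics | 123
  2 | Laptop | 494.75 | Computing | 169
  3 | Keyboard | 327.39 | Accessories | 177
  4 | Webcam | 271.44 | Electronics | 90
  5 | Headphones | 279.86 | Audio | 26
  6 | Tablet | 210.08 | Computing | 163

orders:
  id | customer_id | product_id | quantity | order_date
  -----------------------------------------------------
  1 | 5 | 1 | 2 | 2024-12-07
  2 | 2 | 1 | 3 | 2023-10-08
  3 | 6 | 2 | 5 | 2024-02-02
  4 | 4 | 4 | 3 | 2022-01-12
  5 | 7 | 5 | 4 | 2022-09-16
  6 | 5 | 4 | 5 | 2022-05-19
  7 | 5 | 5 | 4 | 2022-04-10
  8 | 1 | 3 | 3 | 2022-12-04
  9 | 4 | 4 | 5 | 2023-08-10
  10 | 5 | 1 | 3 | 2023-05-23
SELECT name, stock FROM products WHERE stock < 150

Execution result:
name | stock
Router | 123
Webcam | 90
Headphones | 26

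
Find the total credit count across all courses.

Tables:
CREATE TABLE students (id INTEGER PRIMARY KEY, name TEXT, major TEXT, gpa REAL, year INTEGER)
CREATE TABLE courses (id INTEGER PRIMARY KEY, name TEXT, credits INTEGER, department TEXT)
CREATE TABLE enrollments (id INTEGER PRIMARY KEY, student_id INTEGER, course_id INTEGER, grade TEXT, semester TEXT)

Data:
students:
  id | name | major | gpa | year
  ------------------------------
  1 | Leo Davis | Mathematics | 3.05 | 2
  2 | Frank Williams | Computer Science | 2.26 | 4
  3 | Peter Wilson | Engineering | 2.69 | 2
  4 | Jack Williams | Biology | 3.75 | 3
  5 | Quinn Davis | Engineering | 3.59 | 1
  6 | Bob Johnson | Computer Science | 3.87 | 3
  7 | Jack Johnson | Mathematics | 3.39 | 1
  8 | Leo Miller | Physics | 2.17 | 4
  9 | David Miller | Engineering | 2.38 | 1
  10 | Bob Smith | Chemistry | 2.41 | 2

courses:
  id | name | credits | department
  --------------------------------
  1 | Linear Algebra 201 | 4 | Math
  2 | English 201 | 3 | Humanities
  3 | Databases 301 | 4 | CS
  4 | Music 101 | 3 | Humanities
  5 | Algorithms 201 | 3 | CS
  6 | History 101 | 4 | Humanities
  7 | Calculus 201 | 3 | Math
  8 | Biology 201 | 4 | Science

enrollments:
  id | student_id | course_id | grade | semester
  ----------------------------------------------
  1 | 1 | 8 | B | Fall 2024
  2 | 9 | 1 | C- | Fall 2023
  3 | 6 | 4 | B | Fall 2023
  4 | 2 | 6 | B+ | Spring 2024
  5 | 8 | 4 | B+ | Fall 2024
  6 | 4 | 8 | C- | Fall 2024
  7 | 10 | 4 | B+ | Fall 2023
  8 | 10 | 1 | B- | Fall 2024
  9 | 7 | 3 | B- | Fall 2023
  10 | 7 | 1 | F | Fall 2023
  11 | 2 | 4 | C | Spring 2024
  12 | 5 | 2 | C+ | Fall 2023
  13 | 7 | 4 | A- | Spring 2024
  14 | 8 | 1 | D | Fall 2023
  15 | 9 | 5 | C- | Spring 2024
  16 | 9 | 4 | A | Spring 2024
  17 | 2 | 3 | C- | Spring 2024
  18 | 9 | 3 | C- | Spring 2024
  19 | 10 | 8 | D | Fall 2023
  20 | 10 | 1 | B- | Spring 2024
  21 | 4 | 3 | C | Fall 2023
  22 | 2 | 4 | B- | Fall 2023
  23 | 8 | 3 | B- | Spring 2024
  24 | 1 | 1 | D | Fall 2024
SELECT SUM(credits) FROM courses

Execution result:
28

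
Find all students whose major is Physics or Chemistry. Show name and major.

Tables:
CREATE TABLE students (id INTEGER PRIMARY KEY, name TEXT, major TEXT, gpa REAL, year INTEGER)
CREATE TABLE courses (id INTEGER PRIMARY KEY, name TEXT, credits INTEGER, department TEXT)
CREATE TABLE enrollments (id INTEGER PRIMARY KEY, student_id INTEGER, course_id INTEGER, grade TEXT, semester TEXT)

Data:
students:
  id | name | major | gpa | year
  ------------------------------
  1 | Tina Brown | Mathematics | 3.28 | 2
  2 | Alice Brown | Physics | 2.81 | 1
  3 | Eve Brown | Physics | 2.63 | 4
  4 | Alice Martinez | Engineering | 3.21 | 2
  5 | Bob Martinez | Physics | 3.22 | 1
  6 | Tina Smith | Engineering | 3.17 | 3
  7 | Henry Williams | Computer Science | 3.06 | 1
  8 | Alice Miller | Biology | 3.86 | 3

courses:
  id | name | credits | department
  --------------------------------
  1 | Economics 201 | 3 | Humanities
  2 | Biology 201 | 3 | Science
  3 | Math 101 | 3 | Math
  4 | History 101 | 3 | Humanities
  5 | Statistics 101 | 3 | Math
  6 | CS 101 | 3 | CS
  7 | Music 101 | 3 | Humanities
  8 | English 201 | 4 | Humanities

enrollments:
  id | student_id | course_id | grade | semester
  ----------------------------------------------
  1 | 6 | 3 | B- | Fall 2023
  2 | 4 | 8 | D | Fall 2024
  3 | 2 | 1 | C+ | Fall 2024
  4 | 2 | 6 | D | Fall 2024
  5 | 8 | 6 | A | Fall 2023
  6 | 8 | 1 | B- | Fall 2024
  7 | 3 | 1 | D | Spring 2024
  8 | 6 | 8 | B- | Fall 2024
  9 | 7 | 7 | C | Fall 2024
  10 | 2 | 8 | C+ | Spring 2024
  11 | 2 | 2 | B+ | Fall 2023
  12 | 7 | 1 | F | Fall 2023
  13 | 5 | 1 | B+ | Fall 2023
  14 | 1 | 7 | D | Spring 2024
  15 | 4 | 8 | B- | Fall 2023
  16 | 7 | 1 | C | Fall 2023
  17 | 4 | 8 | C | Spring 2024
SELECT name, major FROM students WHERE major IN ('Physics', 'Chemistry')

Execution result:
name | major
Alice Brown | Physics
Eve Brown | Physics
Bob Martinez | Physics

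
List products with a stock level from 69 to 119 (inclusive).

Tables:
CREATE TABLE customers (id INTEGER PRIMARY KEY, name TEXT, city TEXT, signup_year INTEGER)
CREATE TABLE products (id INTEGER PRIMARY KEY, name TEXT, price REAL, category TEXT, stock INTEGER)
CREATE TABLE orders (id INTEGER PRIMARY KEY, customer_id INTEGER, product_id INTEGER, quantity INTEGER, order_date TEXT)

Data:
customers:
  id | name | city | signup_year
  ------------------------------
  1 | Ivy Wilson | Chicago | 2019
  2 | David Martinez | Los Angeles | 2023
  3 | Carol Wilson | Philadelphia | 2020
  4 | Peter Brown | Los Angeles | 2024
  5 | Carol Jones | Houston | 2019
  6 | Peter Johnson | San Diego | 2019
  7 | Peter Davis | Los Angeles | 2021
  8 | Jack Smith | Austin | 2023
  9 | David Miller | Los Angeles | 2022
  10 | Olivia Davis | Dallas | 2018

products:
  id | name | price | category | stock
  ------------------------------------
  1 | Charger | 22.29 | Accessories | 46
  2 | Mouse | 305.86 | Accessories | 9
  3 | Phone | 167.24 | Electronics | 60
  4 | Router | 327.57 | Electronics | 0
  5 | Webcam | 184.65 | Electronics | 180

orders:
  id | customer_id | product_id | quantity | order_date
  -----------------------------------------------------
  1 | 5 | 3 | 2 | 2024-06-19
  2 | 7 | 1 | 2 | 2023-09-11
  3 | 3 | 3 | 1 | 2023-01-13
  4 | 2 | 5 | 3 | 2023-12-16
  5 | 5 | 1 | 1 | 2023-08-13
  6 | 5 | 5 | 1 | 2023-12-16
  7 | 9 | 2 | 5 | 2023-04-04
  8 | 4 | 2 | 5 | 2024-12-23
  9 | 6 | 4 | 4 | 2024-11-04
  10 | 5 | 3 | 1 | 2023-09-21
SELECT name, stock FROM products WHERE stock BETWEEN 69 AND 119

Execution result:
(no rows)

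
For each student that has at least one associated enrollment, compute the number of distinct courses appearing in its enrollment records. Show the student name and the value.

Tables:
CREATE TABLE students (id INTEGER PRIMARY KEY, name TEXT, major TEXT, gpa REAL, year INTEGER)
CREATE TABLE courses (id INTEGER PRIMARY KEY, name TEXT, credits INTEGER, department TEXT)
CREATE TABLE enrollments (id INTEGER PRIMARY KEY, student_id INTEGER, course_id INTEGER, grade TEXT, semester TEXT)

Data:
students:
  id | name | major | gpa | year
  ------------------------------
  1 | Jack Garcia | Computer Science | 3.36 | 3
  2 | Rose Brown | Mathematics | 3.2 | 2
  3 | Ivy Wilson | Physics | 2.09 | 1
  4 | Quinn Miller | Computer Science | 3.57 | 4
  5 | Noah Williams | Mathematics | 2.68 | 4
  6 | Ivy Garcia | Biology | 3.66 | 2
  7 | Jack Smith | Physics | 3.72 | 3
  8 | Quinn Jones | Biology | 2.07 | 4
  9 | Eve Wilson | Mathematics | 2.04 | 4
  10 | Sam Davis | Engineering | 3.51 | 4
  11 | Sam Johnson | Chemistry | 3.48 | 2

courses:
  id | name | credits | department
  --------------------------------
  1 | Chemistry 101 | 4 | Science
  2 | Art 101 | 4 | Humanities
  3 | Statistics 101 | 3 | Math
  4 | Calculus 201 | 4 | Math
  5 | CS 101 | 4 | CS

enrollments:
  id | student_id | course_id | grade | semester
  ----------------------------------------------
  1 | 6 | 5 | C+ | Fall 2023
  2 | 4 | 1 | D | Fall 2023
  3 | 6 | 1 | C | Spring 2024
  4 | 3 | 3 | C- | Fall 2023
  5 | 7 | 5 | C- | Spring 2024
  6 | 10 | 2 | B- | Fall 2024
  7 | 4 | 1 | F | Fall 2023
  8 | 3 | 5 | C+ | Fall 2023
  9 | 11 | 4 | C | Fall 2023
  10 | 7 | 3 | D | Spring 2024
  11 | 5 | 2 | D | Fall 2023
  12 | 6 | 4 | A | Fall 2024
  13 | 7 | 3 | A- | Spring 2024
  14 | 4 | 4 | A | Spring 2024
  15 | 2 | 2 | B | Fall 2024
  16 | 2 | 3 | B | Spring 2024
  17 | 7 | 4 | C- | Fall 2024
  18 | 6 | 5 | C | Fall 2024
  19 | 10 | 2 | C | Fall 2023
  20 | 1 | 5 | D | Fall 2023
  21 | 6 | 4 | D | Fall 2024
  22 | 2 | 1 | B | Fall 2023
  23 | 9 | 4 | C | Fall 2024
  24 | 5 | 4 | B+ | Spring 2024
SELECT p.name, COUNT(DISTINCT c.course_id) AS distinct_course_count FROM enrollments c JOIN students p ON c.student_id = p.id GROUP BY p.id, p.name

Execution result:
name | distinct_course_count
Jack Garcia | 1
Rose Brown | 3
Ivy Wilson | 2
Quinn Miller | 2
Noah Williams | 2
Ivy Garcia | 3
Jack Smith | 3
Eve Wilson | 1
Sam Davis | 1
Sam Johnson | 1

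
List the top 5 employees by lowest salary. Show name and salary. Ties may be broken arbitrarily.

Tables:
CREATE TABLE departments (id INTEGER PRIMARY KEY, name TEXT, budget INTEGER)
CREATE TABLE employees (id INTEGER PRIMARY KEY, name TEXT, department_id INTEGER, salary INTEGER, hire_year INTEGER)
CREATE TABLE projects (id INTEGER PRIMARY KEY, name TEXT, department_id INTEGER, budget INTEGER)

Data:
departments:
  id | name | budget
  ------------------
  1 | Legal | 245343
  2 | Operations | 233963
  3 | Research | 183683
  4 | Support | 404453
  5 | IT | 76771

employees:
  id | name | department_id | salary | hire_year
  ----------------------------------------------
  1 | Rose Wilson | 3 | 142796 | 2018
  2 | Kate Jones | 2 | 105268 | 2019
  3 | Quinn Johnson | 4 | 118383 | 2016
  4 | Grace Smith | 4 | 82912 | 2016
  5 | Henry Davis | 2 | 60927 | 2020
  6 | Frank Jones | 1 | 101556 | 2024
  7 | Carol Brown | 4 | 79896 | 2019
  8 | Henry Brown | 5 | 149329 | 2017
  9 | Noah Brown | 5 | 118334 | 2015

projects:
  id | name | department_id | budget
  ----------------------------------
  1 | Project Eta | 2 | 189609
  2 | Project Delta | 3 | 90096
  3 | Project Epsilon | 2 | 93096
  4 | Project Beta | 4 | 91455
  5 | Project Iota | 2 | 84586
SELECT name, salary FROM employees ORDER BY salary ASC LIMIT 5

Execution result:
name | salary
Henry Davis | 60927
Carol Brown | 79896
Grace Smith | 82912
Frank Jones | 101556
Kate Jones | 105268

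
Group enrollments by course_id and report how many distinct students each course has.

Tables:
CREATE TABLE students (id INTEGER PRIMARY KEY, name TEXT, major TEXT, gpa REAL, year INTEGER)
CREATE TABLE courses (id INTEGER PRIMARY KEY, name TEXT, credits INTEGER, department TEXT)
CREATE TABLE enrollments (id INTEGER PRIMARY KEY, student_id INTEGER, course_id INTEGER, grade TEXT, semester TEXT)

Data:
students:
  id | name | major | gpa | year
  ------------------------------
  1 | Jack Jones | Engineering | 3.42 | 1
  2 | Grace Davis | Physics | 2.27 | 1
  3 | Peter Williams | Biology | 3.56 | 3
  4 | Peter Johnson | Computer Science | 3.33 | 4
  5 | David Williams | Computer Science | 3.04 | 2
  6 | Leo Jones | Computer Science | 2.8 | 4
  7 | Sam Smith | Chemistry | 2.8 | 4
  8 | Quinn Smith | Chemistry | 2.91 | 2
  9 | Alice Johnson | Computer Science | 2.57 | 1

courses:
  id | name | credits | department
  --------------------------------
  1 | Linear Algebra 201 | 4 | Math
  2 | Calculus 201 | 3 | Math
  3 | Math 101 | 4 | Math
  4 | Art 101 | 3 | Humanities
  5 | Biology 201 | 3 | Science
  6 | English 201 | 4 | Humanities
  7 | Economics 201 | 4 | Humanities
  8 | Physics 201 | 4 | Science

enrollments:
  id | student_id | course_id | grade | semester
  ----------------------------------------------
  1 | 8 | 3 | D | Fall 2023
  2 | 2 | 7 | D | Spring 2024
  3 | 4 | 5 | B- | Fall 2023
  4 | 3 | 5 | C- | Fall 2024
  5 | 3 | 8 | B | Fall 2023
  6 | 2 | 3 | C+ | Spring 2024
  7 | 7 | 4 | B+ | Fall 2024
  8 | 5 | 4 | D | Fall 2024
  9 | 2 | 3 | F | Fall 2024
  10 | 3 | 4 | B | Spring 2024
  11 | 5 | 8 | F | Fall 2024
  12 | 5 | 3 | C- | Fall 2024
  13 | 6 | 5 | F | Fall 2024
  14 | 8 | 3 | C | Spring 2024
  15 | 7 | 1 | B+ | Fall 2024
SELECT course_id, COUNT(DISTINCT student_id) AS distinct_student_count FROM enrollments GROUP BY course_id

Execution result:
course_id | distinct_student_count
1 | 1
3 | 3
4 | 3
5 | 3
7 | 1
8 | 2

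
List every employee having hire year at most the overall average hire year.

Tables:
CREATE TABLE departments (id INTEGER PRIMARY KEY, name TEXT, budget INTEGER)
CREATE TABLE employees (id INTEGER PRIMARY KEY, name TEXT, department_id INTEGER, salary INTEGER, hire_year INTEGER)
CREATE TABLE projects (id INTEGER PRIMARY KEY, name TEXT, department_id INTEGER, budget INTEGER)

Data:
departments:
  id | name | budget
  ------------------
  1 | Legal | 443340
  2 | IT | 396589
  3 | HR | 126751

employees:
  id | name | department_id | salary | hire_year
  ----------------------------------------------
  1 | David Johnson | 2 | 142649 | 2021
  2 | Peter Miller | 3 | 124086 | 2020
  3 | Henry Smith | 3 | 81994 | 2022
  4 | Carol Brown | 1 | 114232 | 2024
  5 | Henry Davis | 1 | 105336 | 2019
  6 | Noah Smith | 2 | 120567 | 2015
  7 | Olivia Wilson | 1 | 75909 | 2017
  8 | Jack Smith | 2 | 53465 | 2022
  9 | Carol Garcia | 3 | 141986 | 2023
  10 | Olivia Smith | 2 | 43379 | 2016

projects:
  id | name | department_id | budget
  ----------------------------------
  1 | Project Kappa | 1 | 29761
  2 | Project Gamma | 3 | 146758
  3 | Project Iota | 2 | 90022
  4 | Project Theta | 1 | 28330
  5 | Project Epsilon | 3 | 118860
SELECT name, hire_year FROM employees WHERE hire_year <= (SELECT AVG(hire_year) FROM employees)

Execution result:
name | hire_year
Henry Davis | 2019
Noah Smith | 2015
Olivia Wilson | 2017
Olivia Smith | 2016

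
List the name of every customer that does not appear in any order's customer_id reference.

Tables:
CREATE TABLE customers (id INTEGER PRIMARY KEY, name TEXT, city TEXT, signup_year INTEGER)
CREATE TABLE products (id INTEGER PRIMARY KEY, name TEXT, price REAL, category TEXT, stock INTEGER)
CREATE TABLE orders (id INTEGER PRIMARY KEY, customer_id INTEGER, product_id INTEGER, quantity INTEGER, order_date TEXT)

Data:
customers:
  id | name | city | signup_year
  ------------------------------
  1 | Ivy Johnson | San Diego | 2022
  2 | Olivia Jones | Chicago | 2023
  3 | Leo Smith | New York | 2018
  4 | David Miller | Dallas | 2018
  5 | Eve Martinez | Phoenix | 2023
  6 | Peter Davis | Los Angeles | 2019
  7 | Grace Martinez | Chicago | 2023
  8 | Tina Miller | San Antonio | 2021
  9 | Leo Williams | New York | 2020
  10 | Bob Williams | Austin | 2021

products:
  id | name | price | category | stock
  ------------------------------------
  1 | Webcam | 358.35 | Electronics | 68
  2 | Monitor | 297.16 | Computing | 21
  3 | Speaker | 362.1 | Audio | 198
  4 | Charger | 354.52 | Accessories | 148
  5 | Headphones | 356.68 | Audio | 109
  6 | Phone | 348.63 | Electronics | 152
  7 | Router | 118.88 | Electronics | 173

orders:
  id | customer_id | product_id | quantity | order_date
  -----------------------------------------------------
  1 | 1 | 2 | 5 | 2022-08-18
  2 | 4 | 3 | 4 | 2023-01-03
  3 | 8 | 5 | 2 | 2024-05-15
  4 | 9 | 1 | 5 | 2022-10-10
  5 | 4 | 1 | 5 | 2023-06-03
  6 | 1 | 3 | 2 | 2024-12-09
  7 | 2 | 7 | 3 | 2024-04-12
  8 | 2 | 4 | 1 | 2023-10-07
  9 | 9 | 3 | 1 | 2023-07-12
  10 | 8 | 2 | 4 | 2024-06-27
SELECT p.name FROM customers p LEFT JOIN orders c ON c.customer_id = p.id WHERE c.id IS NULL

Execution result:
name
Leo Smith
Eve Martinez
Peter Davis
Grace Martinez
Bob Williams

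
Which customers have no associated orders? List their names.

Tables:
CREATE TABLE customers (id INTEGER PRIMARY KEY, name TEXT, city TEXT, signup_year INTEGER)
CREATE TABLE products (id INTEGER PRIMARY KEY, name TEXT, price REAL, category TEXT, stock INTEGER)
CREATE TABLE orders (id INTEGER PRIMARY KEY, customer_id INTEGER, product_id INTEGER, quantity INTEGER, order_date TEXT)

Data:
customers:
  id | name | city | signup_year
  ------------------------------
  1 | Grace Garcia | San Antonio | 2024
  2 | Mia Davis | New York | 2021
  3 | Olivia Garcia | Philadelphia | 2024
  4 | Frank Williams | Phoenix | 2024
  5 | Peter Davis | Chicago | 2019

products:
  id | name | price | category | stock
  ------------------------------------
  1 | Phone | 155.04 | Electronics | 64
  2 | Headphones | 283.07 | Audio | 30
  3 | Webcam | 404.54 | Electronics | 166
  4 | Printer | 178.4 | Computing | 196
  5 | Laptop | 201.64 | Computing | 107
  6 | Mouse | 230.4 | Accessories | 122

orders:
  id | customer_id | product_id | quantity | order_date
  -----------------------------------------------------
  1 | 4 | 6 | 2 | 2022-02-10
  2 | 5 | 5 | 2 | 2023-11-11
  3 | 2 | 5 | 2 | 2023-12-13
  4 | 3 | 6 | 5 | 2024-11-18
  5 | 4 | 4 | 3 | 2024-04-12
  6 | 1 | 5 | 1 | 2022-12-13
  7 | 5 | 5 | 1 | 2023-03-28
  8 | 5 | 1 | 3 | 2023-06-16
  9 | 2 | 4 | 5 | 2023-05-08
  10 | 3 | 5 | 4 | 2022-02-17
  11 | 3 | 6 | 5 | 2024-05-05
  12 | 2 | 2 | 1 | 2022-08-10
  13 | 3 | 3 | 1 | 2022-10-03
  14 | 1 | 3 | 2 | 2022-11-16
SELECT p.name FROM customers p LEFT JOIN orders c ON c.customer_id = p.id WHERE c.id IS NULL

Execution result:
(no rows)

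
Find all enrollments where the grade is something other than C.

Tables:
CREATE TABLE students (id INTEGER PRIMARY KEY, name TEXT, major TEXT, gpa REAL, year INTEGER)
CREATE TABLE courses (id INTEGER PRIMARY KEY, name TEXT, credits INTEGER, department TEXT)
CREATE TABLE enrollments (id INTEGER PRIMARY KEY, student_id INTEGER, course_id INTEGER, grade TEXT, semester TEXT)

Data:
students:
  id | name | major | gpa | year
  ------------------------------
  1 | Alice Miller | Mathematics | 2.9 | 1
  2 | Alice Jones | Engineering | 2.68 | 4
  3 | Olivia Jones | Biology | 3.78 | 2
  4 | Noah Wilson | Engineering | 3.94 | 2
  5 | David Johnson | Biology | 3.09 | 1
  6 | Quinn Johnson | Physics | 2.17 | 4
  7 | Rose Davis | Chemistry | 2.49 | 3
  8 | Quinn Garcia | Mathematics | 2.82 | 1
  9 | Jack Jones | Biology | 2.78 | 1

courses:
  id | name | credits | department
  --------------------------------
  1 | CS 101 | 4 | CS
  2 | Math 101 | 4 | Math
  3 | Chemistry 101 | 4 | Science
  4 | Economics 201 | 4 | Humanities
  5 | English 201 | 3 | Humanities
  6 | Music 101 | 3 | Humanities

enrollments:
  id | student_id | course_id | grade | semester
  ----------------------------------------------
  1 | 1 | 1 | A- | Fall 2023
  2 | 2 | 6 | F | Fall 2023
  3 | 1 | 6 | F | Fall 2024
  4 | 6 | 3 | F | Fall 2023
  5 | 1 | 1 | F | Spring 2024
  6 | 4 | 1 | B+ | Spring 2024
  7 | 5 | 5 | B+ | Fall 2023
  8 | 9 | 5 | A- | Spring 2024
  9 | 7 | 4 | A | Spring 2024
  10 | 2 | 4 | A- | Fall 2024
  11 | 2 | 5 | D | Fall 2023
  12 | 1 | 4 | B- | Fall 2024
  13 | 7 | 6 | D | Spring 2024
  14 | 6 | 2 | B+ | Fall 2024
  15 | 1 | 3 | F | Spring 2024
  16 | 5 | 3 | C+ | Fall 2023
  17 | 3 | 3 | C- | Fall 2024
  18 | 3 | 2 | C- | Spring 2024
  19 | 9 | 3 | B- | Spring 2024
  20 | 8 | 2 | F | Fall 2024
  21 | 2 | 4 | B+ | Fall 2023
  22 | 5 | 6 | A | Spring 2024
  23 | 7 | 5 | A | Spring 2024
SELECT id, grade FROM enrollments WHERE grade <> 'C'

Execution result:
id | grade
1 | A-
2 | F
3 | F
4 | F
5 | F
6 | B+
7 | B+
8 | A-
9 | A
10 | A-
11 | D
12 | B-
13 | D
14 | B+
15 | F
16 | C+
17 | C-
18 | C-
19 | B-
20 | F
21 | B+
22 | A
23 | A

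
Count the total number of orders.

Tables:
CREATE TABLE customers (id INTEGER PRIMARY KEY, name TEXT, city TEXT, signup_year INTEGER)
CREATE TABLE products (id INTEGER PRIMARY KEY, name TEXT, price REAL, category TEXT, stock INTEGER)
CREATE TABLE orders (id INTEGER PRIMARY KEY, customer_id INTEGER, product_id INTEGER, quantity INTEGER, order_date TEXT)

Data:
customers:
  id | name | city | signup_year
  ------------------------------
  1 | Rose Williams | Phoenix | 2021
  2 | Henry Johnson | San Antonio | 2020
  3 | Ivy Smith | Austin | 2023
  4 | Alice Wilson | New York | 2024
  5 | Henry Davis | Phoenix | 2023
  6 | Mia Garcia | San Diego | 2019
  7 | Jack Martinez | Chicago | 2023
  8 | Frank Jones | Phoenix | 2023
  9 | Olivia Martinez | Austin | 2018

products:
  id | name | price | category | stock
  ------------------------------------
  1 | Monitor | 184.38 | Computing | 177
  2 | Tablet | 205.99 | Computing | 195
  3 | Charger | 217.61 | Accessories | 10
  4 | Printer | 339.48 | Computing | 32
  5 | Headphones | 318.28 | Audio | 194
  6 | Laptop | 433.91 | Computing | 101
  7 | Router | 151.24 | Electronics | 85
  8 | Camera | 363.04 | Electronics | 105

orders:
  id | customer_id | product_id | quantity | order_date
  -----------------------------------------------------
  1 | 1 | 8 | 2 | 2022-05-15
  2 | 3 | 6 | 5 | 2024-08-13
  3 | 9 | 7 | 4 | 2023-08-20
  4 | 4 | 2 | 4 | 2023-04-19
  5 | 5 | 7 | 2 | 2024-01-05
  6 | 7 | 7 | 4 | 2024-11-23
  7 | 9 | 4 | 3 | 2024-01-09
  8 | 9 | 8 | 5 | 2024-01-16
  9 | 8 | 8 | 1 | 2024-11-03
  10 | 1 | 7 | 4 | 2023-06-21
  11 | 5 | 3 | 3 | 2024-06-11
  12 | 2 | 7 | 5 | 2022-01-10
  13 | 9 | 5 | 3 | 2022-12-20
SELECT COUNT(*) FROM orders

Execution result:
13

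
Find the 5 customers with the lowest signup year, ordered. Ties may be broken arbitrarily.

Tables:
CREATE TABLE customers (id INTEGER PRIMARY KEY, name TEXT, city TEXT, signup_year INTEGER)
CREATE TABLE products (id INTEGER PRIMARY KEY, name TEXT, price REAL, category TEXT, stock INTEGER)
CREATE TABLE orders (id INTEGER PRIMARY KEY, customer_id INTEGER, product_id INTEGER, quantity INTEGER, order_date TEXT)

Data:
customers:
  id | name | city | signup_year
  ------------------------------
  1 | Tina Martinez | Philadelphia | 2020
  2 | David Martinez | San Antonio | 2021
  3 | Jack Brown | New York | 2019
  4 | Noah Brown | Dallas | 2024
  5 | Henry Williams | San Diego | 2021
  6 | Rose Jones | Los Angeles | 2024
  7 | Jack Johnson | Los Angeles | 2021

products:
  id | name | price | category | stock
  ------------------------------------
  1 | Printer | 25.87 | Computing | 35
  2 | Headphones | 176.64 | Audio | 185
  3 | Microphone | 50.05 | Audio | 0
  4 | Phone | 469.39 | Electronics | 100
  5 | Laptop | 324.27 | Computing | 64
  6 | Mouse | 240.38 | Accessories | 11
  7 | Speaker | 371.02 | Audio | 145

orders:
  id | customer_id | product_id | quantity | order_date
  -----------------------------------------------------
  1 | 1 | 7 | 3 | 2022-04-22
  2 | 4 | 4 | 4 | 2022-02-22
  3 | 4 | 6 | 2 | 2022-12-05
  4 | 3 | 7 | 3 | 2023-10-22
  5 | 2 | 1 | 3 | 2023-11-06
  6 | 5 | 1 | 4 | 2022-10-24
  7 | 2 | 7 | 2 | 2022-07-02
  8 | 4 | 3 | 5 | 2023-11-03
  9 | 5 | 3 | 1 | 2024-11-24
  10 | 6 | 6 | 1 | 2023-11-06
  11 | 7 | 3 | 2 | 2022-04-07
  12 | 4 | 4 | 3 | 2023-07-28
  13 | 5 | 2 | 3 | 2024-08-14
SELECT name, signup_year FROM customers ORDER BY signup_year ASC LIMIT 5

Execution result:
name | signup_year
Jack Brown | 2019
Tina Martinez | 2020
David Martinez | 2021
Henry Williams | 2021
Jack Johnson | 2021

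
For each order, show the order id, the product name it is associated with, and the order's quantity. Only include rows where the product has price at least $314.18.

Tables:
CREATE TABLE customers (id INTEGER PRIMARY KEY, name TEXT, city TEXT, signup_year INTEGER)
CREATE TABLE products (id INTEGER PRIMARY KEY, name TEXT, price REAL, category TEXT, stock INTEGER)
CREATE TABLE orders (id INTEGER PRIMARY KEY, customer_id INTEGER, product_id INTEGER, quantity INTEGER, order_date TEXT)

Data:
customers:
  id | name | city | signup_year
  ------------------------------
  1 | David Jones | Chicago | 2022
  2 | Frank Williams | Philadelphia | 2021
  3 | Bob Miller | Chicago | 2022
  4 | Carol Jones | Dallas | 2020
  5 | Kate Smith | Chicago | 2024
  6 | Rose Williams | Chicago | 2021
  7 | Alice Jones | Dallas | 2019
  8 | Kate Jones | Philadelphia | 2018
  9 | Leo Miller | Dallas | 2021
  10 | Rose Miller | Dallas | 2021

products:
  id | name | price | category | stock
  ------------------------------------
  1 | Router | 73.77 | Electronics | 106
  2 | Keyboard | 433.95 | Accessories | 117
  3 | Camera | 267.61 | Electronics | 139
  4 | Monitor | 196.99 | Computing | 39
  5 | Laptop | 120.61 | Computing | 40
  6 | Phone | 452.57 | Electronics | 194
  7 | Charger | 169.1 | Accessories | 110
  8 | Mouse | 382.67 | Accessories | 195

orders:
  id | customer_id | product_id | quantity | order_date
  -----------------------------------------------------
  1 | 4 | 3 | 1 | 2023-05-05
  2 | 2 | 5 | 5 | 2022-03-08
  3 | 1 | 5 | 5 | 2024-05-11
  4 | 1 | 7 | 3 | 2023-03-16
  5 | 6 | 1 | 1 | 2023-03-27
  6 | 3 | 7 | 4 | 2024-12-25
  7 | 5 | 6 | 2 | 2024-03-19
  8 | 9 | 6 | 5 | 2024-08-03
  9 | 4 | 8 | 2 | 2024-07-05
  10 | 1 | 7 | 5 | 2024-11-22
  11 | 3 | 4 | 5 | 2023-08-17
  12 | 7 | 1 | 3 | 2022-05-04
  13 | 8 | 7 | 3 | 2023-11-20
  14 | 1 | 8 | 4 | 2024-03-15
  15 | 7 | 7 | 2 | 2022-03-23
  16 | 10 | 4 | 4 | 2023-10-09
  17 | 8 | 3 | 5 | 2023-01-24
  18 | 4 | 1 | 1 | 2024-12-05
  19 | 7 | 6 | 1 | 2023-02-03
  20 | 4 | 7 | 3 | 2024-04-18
SELECT c.id, p.name AS product, c.quantity FROM orders c JOIN products p ON c.product_id = p.id WHERE p.price >= 314.18

Execution result:
id | product | quantity
7 | Phone | 2
8 | Phone | 5
9 | Mouse | 2
14 | Mouse | 4
19 | Phone | 1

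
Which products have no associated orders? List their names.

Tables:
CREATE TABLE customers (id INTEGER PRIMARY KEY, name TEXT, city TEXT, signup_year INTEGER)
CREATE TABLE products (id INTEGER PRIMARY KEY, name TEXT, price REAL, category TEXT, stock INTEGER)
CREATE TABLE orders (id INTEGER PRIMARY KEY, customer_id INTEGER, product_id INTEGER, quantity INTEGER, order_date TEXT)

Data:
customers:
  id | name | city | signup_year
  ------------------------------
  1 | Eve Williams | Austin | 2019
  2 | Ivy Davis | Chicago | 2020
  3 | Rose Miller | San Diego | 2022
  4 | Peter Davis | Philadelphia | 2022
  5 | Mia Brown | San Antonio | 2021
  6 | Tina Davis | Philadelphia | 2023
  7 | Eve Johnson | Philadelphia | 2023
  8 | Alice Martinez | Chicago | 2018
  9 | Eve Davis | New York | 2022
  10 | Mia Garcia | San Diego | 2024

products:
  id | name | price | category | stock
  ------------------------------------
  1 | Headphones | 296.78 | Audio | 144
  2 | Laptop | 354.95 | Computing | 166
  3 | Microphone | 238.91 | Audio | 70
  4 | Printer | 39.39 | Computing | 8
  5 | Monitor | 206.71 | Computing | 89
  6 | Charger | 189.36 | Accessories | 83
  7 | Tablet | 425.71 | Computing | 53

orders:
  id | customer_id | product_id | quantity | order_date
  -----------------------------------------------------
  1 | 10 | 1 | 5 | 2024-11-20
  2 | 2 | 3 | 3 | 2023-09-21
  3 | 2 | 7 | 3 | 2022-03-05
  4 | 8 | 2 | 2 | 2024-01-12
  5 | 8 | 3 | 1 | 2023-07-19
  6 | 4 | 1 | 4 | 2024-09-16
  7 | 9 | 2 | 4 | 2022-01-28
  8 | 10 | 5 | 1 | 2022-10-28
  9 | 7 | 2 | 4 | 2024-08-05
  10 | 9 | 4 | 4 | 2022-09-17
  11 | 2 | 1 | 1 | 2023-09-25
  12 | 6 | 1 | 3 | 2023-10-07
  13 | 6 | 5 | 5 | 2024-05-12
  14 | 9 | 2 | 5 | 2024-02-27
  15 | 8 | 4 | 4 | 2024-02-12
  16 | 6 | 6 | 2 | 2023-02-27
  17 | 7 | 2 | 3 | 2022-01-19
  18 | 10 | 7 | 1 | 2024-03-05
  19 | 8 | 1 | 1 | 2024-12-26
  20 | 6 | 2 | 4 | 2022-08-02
SELECT p.name FROM products p LEFT JOIN orders c ON c.product_id = p.id WHERE c.id IS NULL

Execution result:
(no rows)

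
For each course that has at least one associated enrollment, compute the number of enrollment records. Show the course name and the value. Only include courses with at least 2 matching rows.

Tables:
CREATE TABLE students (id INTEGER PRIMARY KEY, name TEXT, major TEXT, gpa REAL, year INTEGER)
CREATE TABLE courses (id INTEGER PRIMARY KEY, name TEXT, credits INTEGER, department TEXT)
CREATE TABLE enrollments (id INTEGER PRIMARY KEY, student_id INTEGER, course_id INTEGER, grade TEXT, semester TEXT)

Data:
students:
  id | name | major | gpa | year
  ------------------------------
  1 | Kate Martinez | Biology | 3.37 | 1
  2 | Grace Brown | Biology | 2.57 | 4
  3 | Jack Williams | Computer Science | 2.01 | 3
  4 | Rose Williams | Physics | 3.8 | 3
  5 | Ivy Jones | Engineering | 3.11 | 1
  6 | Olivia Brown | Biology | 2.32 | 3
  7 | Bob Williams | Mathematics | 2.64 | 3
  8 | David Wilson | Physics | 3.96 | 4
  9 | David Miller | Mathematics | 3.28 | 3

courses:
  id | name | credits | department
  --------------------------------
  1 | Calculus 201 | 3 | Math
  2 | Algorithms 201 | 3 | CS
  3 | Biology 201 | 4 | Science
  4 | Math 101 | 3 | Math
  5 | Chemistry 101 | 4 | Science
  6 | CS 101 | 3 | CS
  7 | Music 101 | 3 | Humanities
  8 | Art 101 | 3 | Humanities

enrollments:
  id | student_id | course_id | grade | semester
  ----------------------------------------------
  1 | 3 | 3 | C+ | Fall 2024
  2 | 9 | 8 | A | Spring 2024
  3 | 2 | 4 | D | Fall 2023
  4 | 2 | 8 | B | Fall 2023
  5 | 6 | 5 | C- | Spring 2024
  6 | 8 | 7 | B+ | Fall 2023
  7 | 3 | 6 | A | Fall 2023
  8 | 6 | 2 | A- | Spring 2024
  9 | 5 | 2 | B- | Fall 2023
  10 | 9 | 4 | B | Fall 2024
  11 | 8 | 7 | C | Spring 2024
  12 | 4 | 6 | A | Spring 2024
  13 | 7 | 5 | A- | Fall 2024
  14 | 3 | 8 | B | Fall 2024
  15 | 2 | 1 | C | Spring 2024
SELECT p.name, COUNT(*) AS n FROM enrollments c JOIN courses p ON c.course_id = p.id GROUP BY p.id, p.name HAVING COUNT(*) >= 2

Execution result:
name | n
Algorithms 201 | 2
Math 101 | 2
Chemistry 101 | 2
CS 101 | 2
Music 101 | 2
Art 101 | 3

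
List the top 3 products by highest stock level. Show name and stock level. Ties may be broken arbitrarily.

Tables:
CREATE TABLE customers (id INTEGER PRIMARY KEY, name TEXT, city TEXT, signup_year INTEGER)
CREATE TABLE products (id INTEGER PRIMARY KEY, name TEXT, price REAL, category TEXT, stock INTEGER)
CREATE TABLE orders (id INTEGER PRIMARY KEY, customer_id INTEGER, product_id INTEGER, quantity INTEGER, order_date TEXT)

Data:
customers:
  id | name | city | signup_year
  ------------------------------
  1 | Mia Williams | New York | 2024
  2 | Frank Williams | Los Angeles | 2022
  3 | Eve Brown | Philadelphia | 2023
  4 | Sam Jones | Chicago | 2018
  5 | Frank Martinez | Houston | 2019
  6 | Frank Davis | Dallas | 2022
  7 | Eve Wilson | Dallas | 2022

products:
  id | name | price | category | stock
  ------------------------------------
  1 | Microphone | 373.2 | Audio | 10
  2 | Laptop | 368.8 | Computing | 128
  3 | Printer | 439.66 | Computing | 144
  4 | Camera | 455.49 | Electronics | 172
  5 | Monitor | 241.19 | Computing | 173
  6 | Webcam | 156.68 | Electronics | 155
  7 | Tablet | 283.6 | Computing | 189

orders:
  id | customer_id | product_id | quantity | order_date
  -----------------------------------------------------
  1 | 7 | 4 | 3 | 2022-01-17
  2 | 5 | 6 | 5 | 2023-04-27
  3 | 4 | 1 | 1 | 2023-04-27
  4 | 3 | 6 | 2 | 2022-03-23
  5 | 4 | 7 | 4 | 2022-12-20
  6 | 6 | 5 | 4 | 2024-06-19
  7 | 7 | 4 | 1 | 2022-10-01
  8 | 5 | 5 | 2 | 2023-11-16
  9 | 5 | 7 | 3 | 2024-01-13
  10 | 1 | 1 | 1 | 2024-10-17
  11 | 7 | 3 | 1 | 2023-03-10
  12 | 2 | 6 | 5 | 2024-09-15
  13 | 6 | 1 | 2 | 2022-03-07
SELECT name, stock FROM products ORDER BY stock DESC LIMIT 3

Execution result:
name | stock
Tablet | 189
Monitor | 173
Camera | 172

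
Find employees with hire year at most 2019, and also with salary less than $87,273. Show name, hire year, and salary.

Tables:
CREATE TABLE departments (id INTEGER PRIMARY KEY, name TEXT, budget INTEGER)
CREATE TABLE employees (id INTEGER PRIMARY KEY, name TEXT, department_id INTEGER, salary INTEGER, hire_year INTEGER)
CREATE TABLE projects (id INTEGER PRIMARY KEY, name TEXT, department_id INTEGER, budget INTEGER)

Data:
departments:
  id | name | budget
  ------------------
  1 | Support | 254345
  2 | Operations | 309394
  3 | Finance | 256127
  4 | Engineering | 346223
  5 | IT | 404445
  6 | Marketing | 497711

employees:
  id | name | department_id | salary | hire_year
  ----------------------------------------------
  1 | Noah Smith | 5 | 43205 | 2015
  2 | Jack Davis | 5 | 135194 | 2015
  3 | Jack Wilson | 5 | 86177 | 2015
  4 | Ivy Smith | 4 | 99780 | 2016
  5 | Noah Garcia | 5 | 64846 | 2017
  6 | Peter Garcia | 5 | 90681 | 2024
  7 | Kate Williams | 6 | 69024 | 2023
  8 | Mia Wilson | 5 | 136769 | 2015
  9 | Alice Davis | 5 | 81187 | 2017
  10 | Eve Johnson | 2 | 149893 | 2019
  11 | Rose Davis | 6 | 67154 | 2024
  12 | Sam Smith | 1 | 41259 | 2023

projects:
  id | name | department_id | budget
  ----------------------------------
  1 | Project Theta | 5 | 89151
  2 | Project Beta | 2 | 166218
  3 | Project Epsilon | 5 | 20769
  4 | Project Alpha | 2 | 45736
SELECT name, hire_year, salary FROM employees WHERE hire_year <= 2019 AND salary < 87273

Execution result:
name | hire_year | salary
Noah Smith | 2015 | 43205
Jack Wilson | 2015 | 86177
Noah Garcia | 2017 | 64846
Alice Davis | 2017 | 81187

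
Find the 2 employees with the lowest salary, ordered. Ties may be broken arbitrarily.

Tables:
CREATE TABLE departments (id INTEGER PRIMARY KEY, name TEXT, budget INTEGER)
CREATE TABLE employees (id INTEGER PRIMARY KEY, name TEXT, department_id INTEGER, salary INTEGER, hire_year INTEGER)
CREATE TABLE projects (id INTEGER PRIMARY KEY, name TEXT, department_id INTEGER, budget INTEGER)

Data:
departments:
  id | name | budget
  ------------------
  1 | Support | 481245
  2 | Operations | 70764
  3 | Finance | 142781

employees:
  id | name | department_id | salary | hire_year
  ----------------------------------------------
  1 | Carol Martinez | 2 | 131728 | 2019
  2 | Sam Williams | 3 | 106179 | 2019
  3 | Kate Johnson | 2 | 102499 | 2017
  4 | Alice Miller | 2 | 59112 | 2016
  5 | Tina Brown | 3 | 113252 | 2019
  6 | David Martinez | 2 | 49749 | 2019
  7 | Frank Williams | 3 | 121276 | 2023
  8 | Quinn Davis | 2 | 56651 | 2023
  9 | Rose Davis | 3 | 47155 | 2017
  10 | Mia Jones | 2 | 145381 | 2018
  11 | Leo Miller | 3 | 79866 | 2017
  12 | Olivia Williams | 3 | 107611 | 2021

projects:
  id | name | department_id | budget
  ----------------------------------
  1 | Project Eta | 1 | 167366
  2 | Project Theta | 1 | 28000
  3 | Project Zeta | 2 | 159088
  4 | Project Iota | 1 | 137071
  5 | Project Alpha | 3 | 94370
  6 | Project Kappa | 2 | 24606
SELECT name, salary FROM employees ORDER BY salary ASC LIMIT 2

Execution result:
name | salary
Rose Davis | 47155
David Martinez | 49749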